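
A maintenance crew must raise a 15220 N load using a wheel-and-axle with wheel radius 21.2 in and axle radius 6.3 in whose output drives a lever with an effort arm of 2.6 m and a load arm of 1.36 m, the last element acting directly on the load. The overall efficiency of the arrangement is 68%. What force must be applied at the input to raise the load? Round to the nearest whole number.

3479 N

Wheel-and-axle MA = R/r = 21.2/6.3 = 3.3651.
Lever MA = effort arm / load arm = 2.6/1.36 = 1.9118.
Combined ideal MA = 3.3651 × 1.9118 = 6.4332.
Actual MA = 6.4332 × 0.68 = 4.3746.
Effort = load / actual MA = 15220 / 4.3746 = 3479.2 N.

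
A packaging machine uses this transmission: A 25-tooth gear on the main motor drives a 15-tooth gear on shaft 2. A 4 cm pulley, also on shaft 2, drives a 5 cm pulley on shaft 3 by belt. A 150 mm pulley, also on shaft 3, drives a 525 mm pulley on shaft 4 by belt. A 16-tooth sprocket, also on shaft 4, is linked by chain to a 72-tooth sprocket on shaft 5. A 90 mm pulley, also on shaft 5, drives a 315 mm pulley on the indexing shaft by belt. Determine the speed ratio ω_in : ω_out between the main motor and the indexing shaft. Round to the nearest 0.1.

41.3

Each stage contributes driven/driver: gear mesh 15/25 = 0.6, belt 5/4 = 1.25, belt 525/150 = 3.5, chain 72/16 = 4.5, belt 315/90 = 3.5.
Overall: 0.6 × 1.25 × 3.5 × 4.5 × 3.5 = 41.344.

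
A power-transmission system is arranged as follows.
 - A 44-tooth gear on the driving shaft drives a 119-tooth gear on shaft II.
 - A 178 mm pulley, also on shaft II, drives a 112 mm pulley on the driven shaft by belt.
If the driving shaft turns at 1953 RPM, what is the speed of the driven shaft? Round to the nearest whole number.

the driving shaft → shaft II (gear mesh, 119/44): 1953 ÷ 2.7045 = 722.12 RPM
shaft II → the driven shaft (belt, 112/178): 722.12 ÷ 0.62921 = 1147.7 RPM

1148 RPM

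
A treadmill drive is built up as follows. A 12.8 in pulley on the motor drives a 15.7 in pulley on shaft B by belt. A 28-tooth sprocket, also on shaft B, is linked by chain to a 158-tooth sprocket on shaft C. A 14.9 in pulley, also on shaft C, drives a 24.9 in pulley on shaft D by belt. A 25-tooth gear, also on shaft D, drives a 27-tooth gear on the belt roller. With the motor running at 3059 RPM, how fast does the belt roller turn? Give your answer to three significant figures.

the motor → shaft B (belt, 15.7/12.8): 3059 ÷ 1.2266 = 2494 RPM
shaft B → shaft C (chain, 158/28): 2494 ÷ 5.6429 = 441.97 RPM
shaft C → shaft D (belt, 24.9/14.9): 441.97 ÷ 1.6711 = 264.47 RPM
shaft D → the belt roller (gear mesh, 27/25): 264.47 ÷ 1.08 = 244.88 RPM

245 RPM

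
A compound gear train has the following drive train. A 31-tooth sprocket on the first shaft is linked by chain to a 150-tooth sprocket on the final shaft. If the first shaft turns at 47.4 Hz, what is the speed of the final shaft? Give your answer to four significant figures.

Chain: ratio = 150/31 = 4.8387, so the final shaft turns at 47.4 / 4.8387 = 9.796 Hz.

9.796 Hz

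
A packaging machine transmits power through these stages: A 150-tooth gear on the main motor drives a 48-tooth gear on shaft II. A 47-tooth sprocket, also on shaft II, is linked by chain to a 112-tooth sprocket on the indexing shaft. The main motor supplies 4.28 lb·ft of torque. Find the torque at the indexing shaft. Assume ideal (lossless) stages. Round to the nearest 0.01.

3.26 lb·ft

Gear mesh: ratio = 48/150 = 0.32; torque at shaft II = 4.28 × 0.32 = 1.3696 lb·ft.
Chain: ratio = 112/47 = 2.383; torque at the indexing shaft = 1.3696 × 2.383 = 3.2637 lb·ft.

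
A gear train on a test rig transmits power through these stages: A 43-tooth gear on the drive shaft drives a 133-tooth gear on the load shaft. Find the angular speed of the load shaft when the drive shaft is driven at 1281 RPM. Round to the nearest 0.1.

the drive shaft → the load shaft (gear mesh, 133/43): 1281 ÷ 3.093 = 414.16 RPM

414.2 RPM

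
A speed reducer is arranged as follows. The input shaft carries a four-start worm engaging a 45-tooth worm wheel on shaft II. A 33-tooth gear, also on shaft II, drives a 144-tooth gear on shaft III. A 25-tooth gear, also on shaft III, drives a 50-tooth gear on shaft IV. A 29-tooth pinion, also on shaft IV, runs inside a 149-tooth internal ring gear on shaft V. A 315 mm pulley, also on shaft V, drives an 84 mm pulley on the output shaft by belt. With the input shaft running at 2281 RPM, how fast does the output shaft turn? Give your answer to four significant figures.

16.96 RPM

Worm: ratio = 45/4 = 11.25, so shaft II turns at 2281 / 11.25 = 202.76 RPM.
Gear mesh: ratio = 144/33 = 4.3636, so shaft III turns at 202.76 / 4.3636 = 46.465 RPM.
Gear mesh: ratio = 50/25 = 2, so shaft IV turns at 46.465 / 2 = 23.232 RPM.
Internal gear: ratio = 149/29 = 5.1379, so shaft V turns at 23.232 / 5.1379 = 4.5217 RPM.
Belt: ratio = 84/315 = 0.26667, so the output shaft turns at 4.5217 / 0.26667 = 16.957 RPM.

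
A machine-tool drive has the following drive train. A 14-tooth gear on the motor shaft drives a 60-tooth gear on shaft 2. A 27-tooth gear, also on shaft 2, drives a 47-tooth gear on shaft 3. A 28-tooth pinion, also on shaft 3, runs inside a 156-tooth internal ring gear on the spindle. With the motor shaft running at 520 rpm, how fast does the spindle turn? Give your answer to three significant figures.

12.5 rpm

gear mesh 60/14 = 4.2857 → 520/4.2857 = 121.33 rpm
gear mesh 47/27 = 1.7407 → 121.33/1.7407 = 69.702 rpm
internal gear 156/28 = 5.5714 → 69.702/5.5714 = 12.511 rpm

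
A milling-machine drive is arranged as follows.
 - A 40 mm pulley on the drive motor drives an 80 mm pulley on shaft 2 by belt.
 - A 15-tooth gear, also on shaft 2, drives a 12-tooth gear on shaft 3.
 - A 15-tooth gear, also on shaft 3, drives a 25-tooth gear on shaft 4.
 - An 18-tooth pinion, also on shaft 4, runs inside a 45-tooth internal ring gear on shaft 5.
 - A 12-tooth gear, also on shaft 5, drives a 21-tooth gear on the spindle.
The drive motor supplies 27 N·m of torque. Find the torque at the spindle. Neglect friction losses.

After the belt (80/40): 27 × 2 = 54 N·m
After the gear mesh (12/15): 54 × 0.8 = 43.2 N·m
After the gear mesh (25/15): 43.2 × 1.6667 = 72 N·m
After the internal gear (45/18): 72 × 2.5 = 180 N·m
After the gear mesh (21/12): 180 × 1.75 = 315 N·m

315 N·m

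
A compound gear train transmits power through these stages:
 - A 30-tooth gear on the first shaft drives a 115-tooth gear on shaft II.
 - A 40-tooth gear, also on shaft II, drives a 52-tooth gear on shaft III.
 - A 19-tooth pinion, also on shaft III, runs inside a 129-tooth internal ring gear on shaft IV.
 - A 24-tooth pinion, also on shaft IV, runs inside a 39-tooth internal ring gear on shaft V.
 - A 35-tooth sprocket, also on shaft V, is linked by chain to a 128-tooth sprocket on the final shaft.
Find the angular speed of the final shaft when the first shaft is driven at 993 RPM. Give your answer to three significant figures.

4.94 RPM

gear mesh 115/30 = 3.8333 → 993/3.8333 = 259.04 RPM
gear mesh 52/40 = 1.3 → 259.04/1.3 = 199.26 RPM
internal gear 129/19 = 6.7895 → 199.26/6.7895 = 29.349 RPM
internal gear 39/24 = 1.625 → 29.349/1.625 = 18.061 RPM
chain 128/35 = 3.6571 → 18.061/3.6571 = 4.9385 RPM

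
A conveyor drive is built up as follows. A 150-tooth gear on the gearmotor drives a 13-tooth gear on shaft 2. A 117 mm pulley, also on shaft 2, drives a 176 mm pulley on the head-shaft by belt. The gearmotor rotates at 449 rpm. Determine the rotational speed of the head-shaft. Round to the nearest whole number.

3444 rpm

Gear mesh: ratio = 13/150 = 0.086667, so shaft 2 turns at 449 / 0.086667 = 5180.8 rpm.
Belt: ratio = 176/117 = 1.5043, so the head-shaft turns at 5180.8 / 1.5043 = 3444 rpm.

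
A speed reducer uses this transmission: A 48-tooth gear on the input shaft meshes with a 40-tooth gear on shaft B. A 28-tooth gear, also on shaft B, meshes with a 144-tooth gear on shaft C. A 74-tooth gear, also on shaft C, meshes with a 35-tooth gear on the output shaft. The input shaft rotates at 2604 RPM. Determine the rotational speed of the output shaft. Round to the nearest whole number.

1285 RPM

gear mesh 40/48 = 0.83333 → 2604/0.83333 = 3124.8 RPM
gear mesh 144/28 = 5.1429 → 3124.8/5.1429 = 607.6 RPM
gear mesh 35/74 = 0.47297 → 607.6/0.47297 = 1284.6 RPM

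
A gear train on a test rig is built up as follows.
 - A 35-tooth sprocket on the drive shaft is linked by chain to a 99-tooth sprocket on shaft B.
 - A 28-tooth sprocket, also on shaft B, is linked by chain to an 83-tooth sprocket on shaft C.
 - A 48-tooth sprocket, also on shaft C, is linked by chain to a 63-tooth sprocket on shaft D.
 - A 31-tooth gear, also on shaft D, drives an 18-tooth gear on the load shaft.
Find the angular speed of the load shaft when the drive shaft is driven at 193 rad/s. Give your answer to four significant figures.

30.20 rad/s

chain 99/35 = 2.8286 → 193/2.8286 = 68.232 rad/s
chain 83/28 = 2.9643 → 68.232/2.9643 = 23.018 rad/s
chain 63/48 = 1.3125 → 23.018/1.3125 = 17.538 rad/s
gear mesh 18/31 = 0.58065 → 17.538/0.58065 = 30.204 rad/s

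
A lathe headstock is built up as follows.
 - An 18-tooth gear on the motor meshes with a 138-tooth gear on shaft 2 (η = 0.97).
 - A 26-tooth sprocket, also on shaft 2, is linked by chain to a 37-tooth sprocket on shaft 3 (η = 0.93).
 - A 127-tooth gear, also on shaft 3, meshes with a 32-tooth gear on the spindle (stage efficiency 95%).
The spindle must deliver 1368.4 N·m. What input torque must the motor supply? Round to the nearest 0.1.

580.8 N·m

Overall ratio R = 7.6667 × 1.4231 × 0.25197 = 2.749; overall efficiency η = 0.97 × 0.93 × 0.95 = 0.8570.
Input torque = output torque / (R × η) = 1368.4 / (2.749 × 0.8570) = 580.84 N·m.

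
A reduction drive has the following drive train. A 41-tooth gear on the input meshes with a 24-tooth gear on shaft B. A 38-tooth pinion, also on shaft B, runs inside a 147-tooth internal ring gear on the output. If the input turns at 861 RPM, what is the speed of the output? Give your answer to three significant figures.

gear mesh 24/41 = 0.58537 → 861/0.58537 = 1470.9 RPM
internal gear 147/38 = 3.8684 → 1470.9/3.8684 = 380.23 RPM

380 RPM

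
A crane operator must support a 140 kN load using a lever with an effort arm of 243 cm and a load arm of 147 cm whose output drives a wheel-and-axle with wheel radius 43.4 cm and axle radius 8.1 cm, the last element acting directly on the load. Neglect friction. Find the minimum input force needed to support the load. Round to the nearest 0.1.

15.8 kN

Lever MA = effort arm / load arm = 243/147 = 1.6531.
Wheel-and-axle MA = R/r = 43.4/8.1 = 5.358.
Combined ideal MA = 1.6531 × 5.358 = 8.8571.
Effort = load / MA = 140 / 8.8571 = 15.806 kN.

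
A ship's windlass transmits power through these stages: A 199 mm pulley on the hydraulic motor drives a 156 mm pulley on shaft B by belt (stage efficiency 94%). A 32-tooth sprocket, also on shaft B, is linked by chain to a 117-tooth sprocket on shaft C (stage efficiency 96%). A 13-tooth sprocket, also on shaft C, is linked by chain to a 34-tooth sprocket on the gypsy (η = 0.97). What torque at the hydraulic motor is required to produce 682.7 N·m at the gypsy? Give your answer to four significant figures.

Overall ratio R = 0.78392 × 3.6562 × 2.6154 = 7.4962; overall efficiency η = 0.94 × 0.96 × 0.97 = 0.8753.
Input torque = output torque / (R × η) = 682.7 / (7.4962 × 0.8753) = 104.04 N·m.

104.0 N·m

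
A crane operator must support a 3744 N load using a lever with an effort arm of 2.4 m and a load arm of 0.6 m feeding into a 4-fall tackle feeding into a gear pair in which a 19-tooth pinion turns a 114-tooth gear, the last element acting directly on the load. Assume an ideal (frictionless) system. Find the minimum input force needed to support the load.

Lever MA = effort arm / load arm = 2.4/0.6 = 4.
Block-and-tackle MA = number of supporting rope parts = 4.
Gear pair MA = 114/19 = 6.
Combined ideal MA = 4 × 4 × 6 = 96.
Effort = load / MA = 3744 / 96 = 39 N.

39 N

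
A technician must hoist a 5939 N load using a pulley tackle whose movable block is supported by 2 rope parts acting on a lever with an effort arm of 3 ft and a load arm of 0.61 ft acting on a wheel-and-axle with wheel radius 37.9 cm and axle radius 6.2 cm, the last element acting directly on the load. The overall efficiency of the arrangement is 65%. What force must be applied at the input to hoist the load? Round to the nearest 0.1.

152.0 N

Block-and-tackle MA = number of supporting rope parts = 2.
Lever MA = effort arm / load arm = 3/0.61 = 4.918.
Wheel-and-axle MA = R/r = 37.9/6.2 = 6.1129.
Combined ideal MA = 2 × 4.918 × 6.1129 = 60.127.
Actual MA = 60.127 × 0.65 = 39.082.
Effort = load / actual MA = 5939 / 39.082 = 151.96 N.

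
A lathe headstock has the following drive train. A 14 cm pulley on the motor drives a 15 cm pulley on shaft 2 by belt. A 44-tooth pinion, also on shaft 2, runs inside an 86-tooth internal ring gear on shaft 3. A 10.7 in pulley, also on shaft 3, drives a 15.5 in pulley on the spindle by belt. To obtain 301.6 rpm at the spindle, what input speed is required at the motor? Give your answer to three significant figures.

Overall ratio R = 1.0714 × 1.9545 × 1.4486 = 3.0336.
Required input speed = output speed × R = 301.6 × 3.0336 = 914.93 rpm.

915 rpm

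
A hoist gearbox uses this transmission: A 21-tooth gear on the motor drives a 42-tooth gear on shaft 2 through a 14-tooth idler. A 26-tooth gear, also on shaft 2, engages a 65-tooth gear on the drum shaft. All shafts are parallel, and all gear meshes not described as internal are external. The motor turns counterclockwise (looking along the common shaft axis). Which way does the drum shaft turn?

the motor → shaft 2: driver → idler → driven is 2 external meshes, 2 reversals → CCW.
shaft 2 → the drum shaft: external mesh, 1 reversal → CW.
3 reversals in total — an odd number — so the drum shaft turns opposite to the motor.

clockwise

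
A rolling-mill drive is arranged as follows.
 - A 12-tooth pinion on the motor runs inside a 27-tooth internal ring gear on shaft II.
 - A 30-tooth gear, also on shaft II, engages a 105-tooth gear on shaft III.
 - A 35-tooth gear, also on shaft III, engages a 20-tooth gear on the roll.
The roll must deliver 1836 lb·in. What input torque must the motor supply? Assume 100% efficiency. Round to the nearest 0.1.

Overall ratio R = 2.25 × 3.5 × 0.57143 = 4.5.
Input torque = output torque / R = 1836 / 4.5 = 408 lb·in.

408.0 lb·in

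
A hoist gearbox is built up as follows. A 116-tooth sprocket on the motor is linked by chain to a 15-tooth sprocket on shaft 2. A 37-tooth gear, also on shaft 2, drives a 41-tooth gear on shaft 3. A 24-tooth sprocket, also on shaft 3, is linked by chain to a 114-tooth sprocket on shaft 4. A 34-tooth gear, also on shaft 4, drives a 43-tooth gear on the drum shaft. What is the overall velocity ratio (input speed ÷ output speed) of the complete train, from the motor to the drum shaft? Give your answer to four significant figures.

0.8608

Each stage contributes driven/driver: chain 15/116 = 0.12931, gear mesh 41/37 = 1.1081, chain 114/24 = 4.75, gear mesh 43/34 = 1.2647.
Overall: 0.12931 × 1.1081 × 4.75 × 1.2647 = 0.86079.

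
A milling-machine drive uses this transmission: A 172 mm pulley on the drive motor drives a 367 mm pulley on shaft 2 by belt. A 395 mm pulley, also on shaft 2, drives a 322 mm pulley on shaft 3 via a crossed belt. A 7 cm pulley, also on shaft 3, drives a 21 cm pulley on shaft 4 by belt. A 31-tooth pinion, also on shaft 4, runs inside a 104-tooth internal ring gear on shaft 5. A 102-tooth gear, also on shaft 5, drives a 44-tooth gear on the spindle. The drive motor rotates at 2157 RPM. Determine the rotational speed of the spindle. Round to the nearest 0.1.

285.6 RPM

Belt: ratio = 367/172 = 2.1337, so shaft 2 turns at 2157 / 2.1337 = 1010.9 RPM.
Belt: ratio = 322/395 = 0.81519, so shaft 3 turns at 1010.9 / 0.81519 = 1240.1 RPM.
Belt: ratio = 21/7 = 3, so shaft 4 turns at 1240.1 / 3 = 413.36 RPM.
Internal gear: ratio = 104/31 = 3.3548, so shaft 5 turns at 413.36 / 3.3548 = 123.21 RPM.
Gear mesh: ratio = 44/102 = 0.43137, so the spindle turns at 123.21 / 0.43137 = 285.63 RPM.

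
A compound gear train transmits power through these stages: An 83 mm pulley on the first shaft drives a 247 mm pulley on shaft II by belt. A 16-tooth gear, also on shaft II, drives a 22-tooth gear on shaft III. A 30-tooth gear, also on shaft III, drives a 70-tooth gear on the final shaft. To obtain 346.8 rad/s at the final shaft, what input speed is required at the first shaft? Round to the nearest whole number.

3311 rad/s

Overall ratio R = 2.9759 × 1.375 × 2.3333 = 9.5477.
Required input speed = output speed × R = 346.8 × 9.5477 = 3311.1 rad/s.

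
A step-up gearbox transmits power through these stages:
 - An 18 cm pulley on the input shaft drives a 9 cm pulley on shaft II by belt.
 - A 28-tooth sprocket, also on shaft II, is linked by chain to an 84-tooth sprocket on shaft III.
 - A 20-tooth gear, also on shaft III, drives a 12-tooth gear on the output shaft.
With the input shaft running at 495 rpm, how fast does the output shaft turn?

the input shaft → shaft II (belt, 9/18): 495 ÷ 0.5 = 990 rpm
shaft II → shaft III (chain, 84/28): 990 ÷ 3 = 330 rpm
shaft III → the output shaft (gear mesh, 12/20): 330 ÷ 0.6 = 550 rpm

550 rpm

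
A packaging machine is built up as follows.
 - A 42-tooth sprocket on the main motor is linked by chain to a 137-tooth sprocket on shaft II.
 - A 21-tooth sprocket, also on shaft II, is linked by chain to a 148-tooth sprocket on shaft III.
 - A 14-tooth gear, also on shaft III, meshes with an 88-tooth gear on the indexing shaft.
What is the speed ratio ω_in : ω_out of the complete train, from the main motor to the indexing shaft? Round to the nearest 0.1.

Each stage contributes driven/driver: chain 137/42 = 3.2619, chain 148/21 = 7.0476, gear mesh 88/14 = 6.2857.
Overall: 3.2619 × 7.0476 × 6.2857 = 144.5.

144.5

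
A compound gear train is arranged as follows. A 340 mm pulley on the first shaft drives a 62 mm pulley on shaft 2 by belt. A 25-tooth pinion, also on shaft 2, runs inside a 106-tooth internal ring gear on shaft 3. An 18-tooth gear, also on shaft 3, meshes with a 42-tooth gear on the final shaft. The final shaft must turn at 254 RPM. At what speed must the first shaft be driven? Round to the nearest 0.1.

458.2 RPM

Overall ratio R = 0.18235 × 4.24 × 2.3333 = 1.8041.
Required input speed = output speed × R = 254 × 1.8041 = 458.24 RPM.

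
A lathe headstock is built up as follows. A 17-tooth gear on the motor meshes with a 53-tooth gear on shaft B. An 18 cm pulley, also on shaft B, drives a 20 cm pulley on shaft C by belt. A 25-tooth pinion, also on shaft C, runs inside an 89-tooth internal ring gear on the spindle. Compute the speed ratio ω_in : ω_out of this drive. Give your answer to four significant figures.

12.33

Each stage contributes driven/driver: gear mesh 53/17 = 3.1176, belt 20/18 = 1.1111, internal gear 89/25 = 3.56.
Overall: 3.1176 × 1.1111 × 3.56 = 12.332.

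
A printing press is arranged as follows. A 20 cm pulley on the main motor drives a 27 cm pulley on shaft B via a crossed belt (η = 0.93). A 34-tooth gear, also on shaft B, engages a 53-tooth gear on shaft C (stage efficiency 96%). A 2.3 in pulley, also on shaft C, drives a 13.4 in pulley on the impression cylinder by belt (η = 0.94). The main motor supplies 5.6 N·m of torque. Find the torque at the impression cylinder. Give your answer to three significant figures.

After the belt (27/20): 5.6 × 1.35 × 0.93 = 7.0308 N·m
After the gear mesh (53/34): 7.0308 × 1.5588 × 0.96 = 10.521 N·m
After the belt (13.4/2.3): 10.521 × 5.8261 × 0.94 = 57.621 N·m

57.6 N·m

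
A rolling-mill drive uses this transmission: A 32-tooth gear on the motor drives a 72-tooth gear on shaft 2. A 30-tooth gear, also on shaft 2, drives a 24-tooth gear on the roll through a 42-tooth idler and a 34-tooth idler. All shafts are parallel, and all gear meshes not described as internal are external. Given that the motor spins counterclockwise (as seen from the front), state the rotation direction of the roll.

counterclockwise

the motor → shaft 2: external mesh, 1 reversal → CW.
shaft 2 → the roll: driver → idler → idler → driven is 3 external meshes, 3 reversals → CCW.
4 reversals in total — an even number — so the roll turns the same way as the motor.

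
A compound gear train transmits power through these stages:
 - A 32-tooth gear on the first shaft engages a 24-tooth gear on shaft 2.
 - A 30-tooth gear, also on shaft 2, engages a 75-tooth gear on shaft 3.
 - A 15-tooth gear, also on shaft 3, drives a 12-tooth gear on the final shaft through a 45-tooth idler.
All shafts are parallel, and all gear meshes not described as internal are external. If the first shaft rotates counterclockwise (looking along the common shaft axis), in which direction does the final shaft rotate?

the first shaft → shaft 2: external mesh, 1 reversal → CW.
shaft 2 → shaft 3: external mesh, 1 reversal → CCW.
shaft 3 → the final shaft: driver → idler → driven is 2 external meshes, 2 reversals → CCW.
4 reversals in total — an even number — so the final shaft turns the same way as the first shaft.

counterclockwise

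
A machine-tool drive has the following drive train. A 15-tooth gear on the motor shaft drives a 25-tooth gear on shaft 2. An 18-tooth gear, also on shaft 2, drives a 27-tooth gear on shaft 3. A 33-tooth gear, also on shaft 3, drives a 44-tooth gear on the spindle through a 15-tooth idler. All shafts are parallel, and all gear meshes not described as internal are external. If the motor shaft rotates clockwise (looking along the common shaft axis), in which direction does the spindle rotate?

clockwise

the motor shaft → shaft 2: external mesh, 1 reversal → CCW.
shaft 2 → shaft 3: external mesh, 1 reversal → CW.
shaft 3 → the spindle: driver → idler → driven is 2 external meshes, 2 reversals → CW.
4 reversals in total — an even number — so the spindle turns the same way as the motor shaft.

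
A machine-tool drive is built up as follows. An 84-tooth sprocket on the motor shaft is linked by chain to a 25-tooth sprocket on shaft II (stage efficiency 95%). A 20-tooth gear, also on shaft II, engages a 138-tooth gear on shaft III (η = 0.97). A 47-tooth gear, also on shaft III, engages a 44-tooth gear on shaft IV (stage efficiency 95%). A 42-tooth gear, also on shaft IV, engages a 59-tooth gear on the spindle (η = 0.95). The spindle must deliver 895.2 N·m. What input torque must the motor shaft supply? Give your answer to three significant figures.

Overall ratio R = 0.29762 × 6.9 × 0.93617 × 1.4048 = 2.7006; overall efficiency η = 0.95 × 0.97 × 0.95 × 0.95 = 0.8317.
Input torque = output torque / (R × η) = 895.2 / (2.7006 × 0.8317) = 398.58 N·m.

399 N·m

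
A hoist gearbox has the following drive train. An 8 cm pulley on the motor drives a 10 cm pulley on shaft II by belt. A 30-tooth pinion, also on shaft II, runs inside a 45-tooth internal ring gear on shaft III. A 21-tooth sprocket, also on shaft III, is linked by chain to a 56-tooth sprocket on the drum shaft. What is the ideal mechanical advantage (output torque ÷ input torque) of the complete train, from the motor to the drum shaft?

5

Each stage contributes driven/driver: belt 10/8 = 1.25, internal gear 45/30 = 1.5, chain 56/21 = 2.6667.
Overall: 1.25 × 1.5 × 2.6667 = 5.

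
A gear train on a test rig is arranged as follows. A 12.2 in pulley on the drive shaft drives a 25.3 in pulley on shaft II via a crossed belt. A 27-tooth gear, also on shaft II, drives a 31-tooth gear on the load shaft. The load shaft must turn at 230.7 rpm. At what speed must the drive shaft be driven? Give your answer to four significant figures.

Overall ratio R = 2.0738 × 1.1481 = 2.381.
Required input speed = output speed × R = 230.7 × 2.381 = 549.3 rpm.

549.3 rpm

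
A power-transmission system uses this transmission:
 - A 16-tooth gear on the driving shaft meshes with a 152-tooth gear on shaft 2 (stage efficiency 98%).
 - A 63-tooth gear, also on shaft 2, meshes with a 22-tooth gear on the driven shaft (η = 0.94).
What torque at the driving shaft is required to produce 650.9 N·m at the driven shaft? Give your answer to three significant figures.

Overall ratio R = 9.5 × 0.34921 = 3.3175; overall efficiency η = 0.98 × 0.94 = 0.9212.
Input torque = output torque / (R × η) = 650.9 / (3.3175 × 0.9212) = 212.99 N·m.

213 N·m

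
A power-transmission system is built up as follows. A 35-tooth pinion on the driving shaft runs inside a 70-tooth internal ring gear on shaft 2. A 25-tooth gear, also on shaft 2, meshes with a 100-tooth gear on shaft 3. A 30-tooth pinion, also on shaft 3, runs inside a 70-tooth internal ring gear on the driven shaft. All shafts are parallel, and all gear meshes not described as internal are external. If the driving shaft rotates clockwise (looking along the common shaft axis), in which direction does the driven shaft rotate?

the driving shaft → shaft 2: internal mesh, same direction → CW.
shaft 2 → shaft 3: external mesh, 1 reversal → CCW.
shaft 3 → the driven shaft: internal mesh, same direction → CCW.
1 reversal in total — an odd number — so the driven shaft turns opposite to the driving shaft.

counterclockwise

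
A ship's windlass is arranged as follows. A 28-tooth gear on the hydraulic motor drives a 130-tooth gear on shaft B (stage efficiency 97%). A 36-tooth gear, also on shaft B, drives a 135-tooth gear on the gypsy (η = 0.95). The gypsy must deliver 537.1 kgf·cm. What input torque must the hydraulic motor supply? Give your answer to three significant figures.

Overall ratio R = 4.6429 × 3.75 = 17.411; overall efficiency η = 0.97 × 0.95 = 0.9215.
Input torque = output torque / (R × η) = 537.1 / (17.411 × 0.9215) = 33.477 kgf·cm.

33.5 kgf·cm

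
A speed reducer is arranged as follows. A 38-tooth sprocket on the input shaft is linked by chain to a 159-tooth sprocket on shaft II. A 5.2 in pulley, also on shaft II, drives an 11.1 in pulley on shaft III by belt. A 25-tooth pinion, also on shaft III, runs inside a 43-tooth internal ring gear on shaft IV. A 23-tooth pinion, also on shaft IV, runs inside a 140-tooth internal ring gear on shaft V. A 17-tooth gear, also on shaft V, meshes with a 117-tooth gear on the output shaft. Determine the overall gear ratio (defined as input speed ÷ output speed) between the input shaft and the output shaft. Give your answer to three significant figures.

Each stage contributes driven/driver: chain 159/38 = 4.1842, belt 11.1/5.2 = 2.1346, internal gear 43/25 = 1.72, internal gear 140/23 = 6.087, gear mesh 117/17 = 6.8824.
Overall: 4.1842 × 2.1346 × 1.72 × 6.087 × 6.8824 = 643.57.

644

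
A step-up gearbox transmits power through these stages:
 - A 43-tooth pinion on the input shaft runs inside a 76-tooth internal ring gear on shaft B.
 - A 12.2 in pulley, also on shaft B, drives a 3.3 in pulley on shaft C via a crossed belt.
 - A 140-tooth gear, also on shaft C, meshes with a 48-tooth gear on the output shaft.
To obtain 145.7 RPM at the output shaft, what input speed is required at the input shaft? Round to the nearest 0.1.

Overall ratio R = 1.7674 × 0.27049 × 0.34286 = 0.16391.
Required input speed = output speed × R = 145.7 × 0.16391 = 23.882 RPM.

23.9 RPM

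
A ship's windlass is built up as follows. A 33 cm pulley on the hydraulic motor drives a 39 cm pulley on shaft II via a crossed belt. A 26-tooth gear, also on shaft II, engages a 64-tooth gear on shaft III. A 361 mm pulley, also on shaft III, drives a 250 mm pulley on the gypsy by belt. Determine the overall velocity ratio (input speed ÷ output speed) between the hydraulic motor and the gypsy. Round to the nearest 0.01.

2.01

Each stage contributes driven/driver: belt 39/33 = 1.1818, gear mesh 64/26 = 2.4615, belt 250/361 = 0.69252.
Overall: 1.1818 × 2.4615 × 0.69252 = 2.0146.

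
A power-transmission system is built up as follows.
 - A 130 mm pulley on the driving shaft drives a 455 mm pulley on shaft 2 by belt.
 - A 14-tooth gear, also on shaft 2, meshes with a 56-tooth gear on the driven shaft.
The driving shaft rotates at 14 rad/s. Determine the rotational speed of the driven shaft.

the driving shaft → shaft 2 (belt, 455/130): 14 ÷ 3.5 = 4 rad/s
shaft 2 → the driven shaft (gear mesh, 56/14): 4 ÷ 4 = 1 rad/s

1 rad/s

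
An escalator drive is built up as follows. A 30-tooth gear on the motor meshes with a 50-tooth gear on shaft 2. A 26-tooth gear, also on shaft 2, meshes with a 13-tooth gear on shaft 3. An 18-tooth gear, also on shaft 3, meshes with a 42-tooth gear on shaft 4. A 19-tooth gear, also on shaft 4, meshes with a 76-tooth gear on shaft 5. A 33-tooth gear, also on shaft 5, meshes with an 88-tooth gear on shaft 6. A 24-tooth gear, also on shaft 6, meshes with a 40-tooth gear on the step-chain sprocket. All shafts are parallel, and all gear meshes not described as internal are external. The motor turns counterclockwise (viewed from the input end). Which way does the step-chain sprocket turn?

counterclockwise

the motor → shaft 2: external mesh, 1 reversal → CW.
shaft 2 → shaft 3: external mesh, 1 reversal → CCW.
shaft 3 → shaft 4: external mesh, 1 reversal → CW.
shaft 4 → shaft 5: external mesh, 1 reversal → CCW.
shaft 5 → shaft 6: external mesh, 1 reversal → CW.
shaft 6 → the step-chain sprocket: external mesh, 1 reversal → CCW.
6 reversals in total — an even number — so the step-chain sprocket turns the same way as the motor.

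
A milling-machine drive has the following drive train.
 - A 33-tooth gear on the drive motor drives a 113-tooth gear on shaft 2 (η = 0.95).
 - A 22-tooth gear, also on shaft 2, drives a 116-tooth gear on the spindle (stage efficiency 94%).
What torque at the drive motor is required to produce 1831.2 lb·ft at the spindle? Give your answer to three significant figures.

Overall ratio R = 3.4242 × 5.2727 = 18.055; overall efficiency η = 0.95 × 0.94 = 0.8930.
Input torque = output torque / (R × η) = 1831.2 / (18.055 × 0.8930) = 113.58 lb·ft.

114 lb·ft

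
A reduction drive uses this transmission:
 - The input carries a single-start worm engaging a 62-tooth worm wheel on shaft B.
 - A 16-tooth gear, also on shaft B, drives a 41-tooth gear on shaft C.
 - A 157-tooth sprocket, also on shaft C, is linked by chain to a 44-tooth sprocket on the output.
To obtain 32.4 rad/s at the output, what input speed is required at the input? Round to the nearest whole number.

Overall ratio R = 62 × 2.5625 × 0.28025 = 44.525.
Required input speed = output speed × R = 32.4 × 44.525 = 1442.6 rad/s.

1443 rad/s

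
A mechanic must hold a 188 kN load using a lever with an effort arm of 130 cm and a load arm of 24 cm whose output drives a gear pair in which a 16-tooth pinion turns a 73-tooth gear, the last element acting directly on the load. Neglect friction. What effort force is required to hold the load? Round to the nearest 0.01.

7.61 kN

Lever MA = effort arm / load arm = 130/24 = 5.4167.
Gear pair MA = 73/16 = 4.5625.
Combined ideal MA = 5.4167 × 4.5625 = 24.714.
Effort = load / MA = 188 / 24.714 = 7.6072 kN.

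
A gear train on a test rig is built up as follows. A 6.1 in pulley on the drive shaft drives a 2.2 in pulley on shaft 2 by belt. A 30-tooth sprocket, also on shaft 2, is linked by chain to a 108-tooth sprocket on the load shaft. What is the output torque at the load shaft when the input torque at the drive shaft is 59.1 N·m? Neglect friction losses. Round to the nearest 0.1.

76.7 N·m

Belt: ratio = 2.2/6.1 = 0.36066; torque at shaft 2 = 59.1 × 0.36066 = 21.315 N·m.
Chain: ratio = 108/30 = 3.6; torque at the load shaft = 21.315 × 3.6 = 76.733 N·m.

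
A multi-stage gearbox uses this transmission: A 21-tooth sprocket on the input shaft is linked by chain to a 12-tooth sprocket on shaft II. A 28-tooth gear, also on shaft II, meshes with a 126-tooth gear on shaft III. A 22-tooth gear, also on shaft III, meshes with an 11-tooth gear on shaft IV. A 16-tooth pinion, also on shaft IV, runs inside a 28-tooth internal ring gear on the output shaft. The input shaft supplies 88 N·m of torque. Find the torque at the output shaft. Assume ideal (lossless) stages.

198 N·m

chain 12/21 = 0.57143 → τ = 88·0.57143 = 50.286 N·m
gear mesh 126/28 = 4.5 → τ = 50.286·4.5 = 226.29 N·m
gear mesh 11/22 = 0.5 → τ = 226.29·0.5 = 113.14 N·m
internal gear 28/16 = 1.75 → τ = 113.14·1.75 = 198 N·m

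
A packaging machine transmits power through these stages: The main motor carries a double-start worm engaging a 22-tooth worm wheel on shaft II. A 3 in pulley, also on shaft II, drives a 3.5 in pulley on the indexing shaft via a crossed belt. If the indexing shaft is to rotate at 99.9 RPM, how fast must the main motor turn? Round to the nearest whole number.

1282 RPM

Overall ratio R = 11 × 1.1667 = 12.833.
Required input speed = output speed × R = 99.9 × 12.833 = 1282.1 RPM.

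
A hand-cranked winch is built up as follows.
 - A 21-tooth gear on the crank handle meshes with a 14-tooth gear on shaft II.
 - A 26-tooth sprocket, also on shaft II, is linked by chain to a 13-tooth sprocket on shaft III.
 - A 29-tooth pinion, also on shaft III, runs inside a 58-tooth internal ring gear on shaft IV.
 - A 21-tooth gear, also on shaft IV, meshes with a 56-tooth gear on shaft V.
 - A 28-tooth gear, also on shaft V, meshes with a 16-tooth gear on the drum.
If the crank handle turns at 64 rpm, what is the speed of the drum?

Gear mesh: ratio = 14/21 = 0.66667, so shaft II turns at 64 / 0.66667 = 96 rpm.
Chain: ratio = 13/26 = 0.5, so shaft III turns at 96 / 0.5 = 192 rpm.
Internal gear: ratio = 58/29 = 2, so shaft IV turns at 192 / 2 = 96 rpm.
Gear mesh: ratio = 56/21 = 2.6667, so shaft V turns at 96 / 2.6667 = 36 rpm.
Gear mesh: ratio = 16/28 = 0.57143, so the drum turns at 36 / 0.57143 = 63 rpm.

63 rpm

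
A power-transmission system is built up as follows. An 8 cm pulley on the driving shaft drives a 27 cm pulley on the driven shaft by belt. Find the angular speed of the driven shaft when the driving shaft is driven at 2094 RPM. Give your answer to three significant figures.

belt 27/8 = 3.375 → 2094/3.375 = 620.44 RPM

620 RPM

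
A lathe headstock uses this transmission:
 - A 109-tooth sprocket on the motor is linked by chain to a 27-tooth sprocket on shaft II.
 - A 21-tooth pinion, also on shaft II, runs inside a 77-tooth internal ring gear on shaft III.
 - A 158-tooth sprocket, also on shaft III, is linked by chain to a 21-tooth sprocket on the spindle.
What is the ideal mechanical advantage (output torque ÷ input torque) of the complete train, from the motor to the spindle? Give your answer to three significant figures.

0.121

Each stage contributes driven/driver: chain 27/109 = 0.24771, internal gear 77/21 = 3.6667, chain 21/158 = 0.13291.
Overall: 0.24771 × 3.6667 × 0.13291 = 0.12072.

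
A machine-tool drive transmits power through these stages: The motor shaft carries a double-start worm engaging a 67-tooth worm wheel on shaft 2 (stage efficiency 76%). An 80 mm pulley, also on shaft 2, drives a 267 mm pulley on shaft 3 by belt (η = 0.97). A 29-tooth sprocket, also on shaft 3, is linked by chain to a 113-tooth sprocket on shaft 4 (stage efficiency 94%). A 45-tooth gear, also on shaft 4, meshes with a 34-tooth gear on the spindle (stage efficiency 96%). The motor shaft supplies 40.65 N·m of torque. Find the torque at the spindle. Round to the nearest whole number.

Worm: ratio = 67/2 = 33.5; torque at shaft 2 = 40.65 × 33.5 × 0.76 = 1034.9 N·m.
Belt: ratio = 267/80 = 3.3375; torque at shaft 3 = 1034.9 × 3.3375 × 0.97 = 3350.5 N·m.
Chain: ratio = 113/29 = 3.8966; torque at shaft 4 = 3350.5 × 3.8966 × 0.94 = 12272 N·m.
Gear mesh: ratio = 34/45 = 0.75556; torque at the spindle = 12272 × 0.75556 × 0.96 = 8901.4 N·m.

8901 N·m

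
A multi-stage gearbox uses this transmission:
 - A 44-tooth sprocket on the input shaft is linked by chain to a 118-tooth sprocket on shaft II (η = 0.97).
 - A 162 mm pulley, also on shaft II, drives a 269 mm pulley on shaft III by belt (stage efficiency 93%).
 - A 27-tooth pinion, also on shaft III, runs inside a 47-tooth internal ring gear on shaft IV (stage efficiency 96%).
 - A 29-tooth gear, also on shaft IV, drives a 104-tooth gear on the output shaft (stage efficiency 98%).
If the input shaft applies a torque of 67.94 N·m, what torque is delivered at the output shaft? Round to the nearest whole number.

1603 N·m

Chain: ratio = 118/44 = 2.6818; torque at shaft II = 67.94 × 2.6818 × 0.97 = 176.74 N·m.
Belt: ratio = 269/162 = 1.6605; torque at shaft III = 176.74 × 1.6605 × 0.93 = 272.93 N·m.
Internal gear: ratio = 47/27 = 1.7407; torque at shaft IV = 272.93 × 1.7407 × 0.96 = 456.09 N·m.
Gear mesh: ratio = 104/29 = 3.5862; torque at the output shaft = 456.09 × 3.5862 × 0.98 = 1602.9 N·m.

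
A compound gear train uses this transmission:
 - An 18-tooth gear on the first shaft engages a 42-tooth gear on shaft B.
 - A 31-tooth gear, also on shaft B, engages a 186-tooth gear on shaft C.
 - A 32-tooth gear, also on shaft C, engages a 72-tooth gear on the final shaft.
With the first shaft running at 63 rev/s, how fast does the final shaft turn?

2 rev/s

gear mesh 42/18 = 2.3333 → 63/2.3333 = 27 rev/s
gear mesh 186/31 = 6 → 27/6 = 4.5 rev/s
gear mesh 72/32 = 2.25 → 4.5/2.25 = 2 rev/s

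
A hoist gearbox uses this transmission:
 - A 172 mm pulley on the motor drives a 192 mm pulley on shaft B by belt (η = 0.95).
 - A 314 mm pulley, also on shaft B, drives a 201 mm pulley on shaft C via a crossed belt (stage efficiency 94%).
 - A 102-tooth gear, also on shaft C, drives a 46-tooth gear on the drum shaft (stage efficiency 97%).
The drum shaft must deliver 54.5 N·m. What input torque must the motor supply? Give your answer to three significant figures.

Overall ratio R = 1.1163 × 0.64013 × 0.45098 = 0.32225; overall efficiency η = 0.95 × 0.94 × 0.97 = 0.8662.
Input torque = output torque / (R × η) = 54.5 / (0.32225 × 0.8662) = 195.24 N·m.

195 N·m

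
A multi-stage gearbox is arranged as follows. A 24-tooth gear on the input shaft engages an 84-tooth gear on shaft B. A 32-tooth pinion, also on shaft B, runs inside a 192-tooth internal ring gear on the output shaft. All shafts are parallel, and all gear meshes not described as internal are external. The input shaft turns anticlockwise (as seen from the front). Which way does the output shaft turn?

the input shaft → shaft B: external mesh, 1 reversal → CW.
shaft B → the output shaft: internal mesh, same direction → CW.
1 reversal in total — an odd number — so the output shaft turns opposite to the input shaft.

clockwise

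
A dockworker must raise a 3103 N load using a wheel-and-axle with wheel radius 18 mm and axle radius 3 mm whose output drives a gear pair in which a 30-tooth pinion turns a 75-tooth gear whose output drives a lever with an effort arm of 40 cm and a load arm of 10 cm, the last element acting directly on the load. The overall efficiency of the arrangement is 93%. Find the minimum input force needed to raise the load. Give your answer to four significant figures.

55.61 N

Wheel-and-axle MA = R/r = 18/3 = 6.
Gear pair MA = 75/30 = 2.5.
Lever MA = effort arm / load arm = 40/10 = 4.
Combined ideal MA = 6 × 2.5 × 4 = 60.
Actual MA = 60 × 0.93 = 55.8.
Effort = load / actual MA = 3103 / 55.8 = 55.609 N.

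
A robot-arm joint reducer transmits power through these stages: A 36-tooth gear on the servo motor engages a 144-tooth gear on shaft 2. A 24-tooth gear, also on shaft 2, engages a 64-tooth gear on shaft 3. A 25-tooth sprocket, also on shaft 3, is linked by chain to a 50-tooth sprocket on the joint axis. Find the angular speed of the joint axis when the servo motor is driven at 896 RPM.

42 RPM

the servo motor → shaft 2 (gear mesh, 144/36): 896 ÷ 4 = 224 RPM
shaft 2 → shaft 3 (gear mesh, 64/24): 224 ÷ 2.6667 = 84 RPM
shaft 3 → the joint axis (chain, 50/25): 84 ÷ 2 = 42 RPM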